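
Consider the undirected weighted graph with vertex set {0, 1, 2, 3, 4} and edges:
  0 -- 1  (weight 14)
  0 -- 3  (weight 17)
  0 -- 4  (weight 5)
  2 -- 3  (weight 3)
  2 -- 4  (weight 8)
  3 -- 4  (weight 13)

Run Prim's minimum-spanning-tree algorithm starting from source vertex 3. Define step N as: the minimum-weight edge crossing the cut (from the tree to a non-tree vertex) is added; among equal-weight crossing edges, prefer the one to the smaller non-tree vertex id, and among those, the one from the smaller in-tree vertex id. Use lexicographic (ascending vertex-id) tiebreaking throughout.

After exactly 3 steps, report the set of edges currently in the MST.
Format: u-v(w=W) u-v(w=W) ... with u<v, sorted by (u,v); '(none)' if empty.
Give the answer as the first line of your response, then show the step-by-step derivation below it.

0-4(w=5) 2-3(w=3) 2-4(w=8)

step 1: add edge 2-3 (w=3); MST = {2-3(w=3)}
step 2: add edge 2-4 (w=8); MST = {2-3(w=3) 2-4(w=8)}
step 3: add edge 0-4 (w=5); MST = {0-4(w=5) 2-3(w=3) 2-4(w=8)}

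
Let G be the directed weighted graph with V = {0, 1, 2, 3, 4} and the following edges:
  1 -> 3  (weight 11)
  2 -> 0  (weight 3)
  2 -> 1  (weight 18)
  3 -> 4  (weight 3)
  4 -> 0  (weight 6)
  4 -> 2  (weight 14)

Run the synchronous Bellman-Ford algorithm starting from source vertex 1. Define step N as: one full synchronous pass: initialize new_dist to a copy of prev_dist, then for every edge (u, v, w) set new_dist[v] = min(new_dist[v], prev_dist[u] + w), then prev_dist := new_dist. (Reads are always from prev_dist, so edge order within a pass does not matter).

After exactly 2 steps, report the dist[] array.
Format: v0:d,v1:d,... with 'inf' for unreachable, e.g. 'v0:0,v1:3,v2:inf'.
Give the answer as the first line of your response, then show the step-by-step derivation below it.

v0:inf,v1:0,v2:inf,v3:11,v4:14

step 1: dist = v0:inf,v1:0,v2:inf,v3:11,v4:inf
step 2: dist = v0:inf,v1:0,v2:inf,v3:11,v4:14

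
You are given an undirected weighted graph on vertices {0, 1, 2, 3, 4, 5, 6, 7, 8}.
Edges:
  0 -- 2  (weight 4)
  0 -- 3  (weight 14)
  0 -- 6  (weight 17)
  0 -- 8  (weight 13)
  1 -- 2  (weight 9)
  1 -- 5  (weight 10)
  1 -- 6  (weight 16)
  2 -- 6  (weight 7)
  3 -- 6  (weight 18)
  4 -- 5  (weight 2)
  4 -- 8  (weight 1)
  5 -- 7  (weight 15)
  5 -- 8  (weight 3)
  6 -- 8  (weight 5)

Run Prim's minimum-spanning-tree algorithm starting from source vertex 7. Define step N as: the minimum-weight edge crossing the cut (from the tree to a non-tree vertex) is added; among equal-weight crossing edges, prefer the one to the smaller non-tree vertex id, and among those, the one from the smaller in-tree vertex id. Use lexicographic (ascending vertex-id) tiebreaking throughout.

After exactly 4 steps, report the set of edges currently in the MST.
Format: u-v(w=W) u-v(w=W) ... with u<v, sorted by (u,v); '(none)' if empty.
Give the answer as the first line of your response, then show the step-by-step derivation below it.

4-5(w=2) 4-8(w=1) 5-7(w=15) 6-8(w=5)

step 1: add edge 5-7 (w=15); MST = {5-7(w=15)}
step 2: add edge 4-5 (w=2); MST = {4-5(w=2) 5-7(w=15)}
step 3: add edge 4-8 (w=1); MST = {4-5(w=2) 4-8(w=1) 5-7(w=15)}
step 4: add edge 6-8 (w=5); MST = {4-5(w=2) 4-8(w=1) 5-7(w=15) 6-8(w=5)}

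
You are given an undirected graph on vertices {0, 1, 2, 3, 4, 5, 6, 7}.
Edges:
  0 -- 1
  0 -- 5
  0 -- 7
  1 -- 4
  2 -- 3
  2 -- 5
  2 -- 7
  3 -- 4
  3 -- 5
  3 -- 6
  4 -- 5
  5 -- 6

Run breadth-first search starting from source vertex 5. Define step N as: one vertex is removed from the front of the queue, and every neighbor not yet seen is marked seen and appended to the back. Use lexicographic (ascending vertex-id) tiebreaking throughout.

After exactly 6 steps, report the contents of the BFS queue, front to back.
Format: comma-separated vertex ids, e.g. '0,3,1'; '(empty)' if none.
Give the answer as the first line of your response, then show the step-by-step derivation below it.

1,7

step 1: dequeue 5; queue=[0,2,3,4,6]; order=5
step 2: dequeue 0; queue=[2,3,4,6,1,7]; order=5,0
step 3: dequeue 2; queue=[3,4,6,1,7]; order=5,0,2
step 4: dequeue 3; queue=[4,6,1,7]; order=5,0,2,3
step 5: dequeue 4; queue=[6,1,7]; order=5,0,2,3,4
step 6: dequeue 6; queue=[1,7]; order=5,0,2,3,4,6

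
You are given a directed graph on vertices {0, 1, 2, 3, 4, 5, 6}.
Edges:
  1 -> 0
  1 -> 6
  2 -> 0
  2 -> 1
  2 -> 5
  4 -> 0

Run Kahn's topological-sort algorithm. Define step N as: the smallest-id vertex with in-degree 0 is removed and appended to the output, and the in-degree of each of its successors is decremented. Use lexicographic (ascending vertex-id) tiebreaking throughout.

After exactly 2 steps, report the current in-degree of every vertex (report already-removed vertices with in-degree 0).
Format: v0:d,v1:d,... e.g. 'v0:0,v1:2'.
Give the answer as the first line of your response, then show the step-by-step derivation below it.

v0:1,v1:0,v2:0,v3:0,v4:0,v5:0,v6:0

step 1: output 2; order=[2]; indeg=(2,0,0,0,0,0,1)
step 2: output 1; order=[2,1]; indeg=(1,0,0,0,0,0,0)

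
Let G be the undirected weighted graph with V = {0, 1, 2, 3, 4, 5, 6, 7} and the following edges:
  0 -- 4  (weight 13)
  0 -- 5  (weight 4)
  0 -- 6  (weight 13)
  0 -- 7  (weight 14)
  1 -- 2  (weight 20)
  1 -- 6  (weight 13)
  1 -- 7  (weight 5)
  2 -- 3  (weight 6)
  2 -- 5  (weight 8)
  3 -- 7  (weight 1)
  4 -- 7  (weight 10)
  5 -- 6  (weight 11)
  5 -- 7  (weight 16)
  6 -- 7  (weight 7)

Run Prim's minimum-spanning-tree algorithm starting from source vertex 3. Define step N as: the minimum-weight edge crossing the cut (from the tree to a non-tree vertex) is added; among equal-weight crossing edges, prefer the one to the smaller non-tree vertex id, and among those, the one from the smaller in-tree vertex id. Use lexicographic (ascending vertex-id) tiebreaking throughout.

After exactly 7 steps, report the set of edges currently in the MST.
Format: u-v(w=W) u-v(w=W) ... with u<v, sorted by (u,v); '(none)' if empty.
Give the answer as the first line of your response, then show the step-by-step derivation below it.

0-5(w=4) 1-7(w=5) 2-3(w=6) 2-5(w=8) 3-7(w=1) 4-7(w=10) 6-7(w=7)

step 1: add edge 3-7 (w=1); MST = {3-7(w=1)}
step 2: add edge 1-7 (w=5); MST = {1-7(w=5) 3-7(w=1)}
step 3: add edge 2-3 (w=6); MST = {1-7(w=5) 2-3(w=6) 3-7(w=1)}
step 4: add edge 6-7 (w=7); MST = {1-7(w=5) 2-3(w=6) 3-7(w=1) 6-7(w=7)}
step 5: add edge 2-5 (w=8); MST = {1-7(w=5) 2-3(w=6) 2-5(w=8) 3-7(w=1) 6-7(w=7)}
step 6: add edge 0-5 (w=4); MST = {0-5(w=4) 1-7(w=5) 2-3(w=6) 2-5(w=8) 3-7(w=1) 6-7(w=7)}
step 7: add edge 4-7 (w=10); MST = {0-5(w=4) 1-7(w=5) 2-3(w=6) 2-5(w=8) 3-7(w=1) 4-7(w=10) 6-7(w=7)}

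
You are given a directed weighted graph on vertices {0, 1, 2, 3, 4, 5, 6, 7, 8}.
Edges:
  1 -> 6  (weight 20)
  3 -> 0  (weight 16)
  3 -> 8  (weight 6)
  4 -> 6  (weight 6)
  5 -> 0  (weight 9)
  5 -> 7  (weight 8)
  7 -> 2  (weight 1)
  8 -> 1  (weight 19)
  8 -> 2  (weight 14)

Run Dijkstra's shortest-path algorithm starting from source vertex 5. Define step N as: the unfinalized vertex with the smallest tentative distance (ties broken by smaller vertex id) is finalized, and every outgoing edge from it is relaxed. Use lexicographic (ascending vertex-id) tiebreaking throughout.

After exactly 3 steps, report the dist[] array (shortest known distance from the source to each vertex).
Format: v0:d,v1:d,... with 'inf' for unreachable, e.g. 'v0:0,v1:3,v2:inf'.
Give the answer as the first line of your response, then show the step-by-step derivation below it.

v0:9,v1:inf,v2:9,v3:inf,v4:inf,v5:0,v6:inf,v7:8,v8:inf

step 1: dist = v0:9,v1:inf,v2:inf,v3:inf,v4:inf,v5:0,v6:inf,v7:8,v8:inf
step 2: dist = v0:9,v1:inf,v2:9,v3:inf,v4:inf,v5:0,v6:inf,v7:8,v8:inf
step 3: dist = v0:9,v1:inf,v2:9,v3:inf,v4:inf,v5:0,v6:inf,v7:8,v8:inf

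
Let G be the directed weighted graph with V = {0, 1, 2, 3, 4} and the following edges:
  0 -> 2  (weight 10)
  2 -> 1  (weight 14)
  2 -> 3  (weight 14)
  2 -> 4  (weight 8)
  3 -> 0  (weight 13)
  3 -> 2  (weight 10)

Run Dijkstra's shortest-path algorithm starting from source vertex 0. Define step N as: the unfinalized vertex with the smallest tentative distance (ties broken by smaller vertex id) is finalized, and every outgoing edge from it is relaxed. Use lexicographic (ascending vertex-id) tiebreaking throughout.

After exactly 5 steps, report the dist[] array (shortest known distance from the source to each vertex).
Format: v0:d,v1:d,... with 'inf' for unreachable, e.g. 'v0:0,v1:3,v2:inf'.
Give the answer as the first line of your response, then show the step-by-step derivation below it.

v0:0,v1:24,v2:10,v3:24,v4:18

step 1: dist = v0:0,v1:inf,v2:10,v3:inf,v4:inf
step 2: dist = v0:0,v1:24,v2:10,v3:24,v4:18
step 3: dist = v0:0,v1:24,v2:10,v3:24,v4:18
step 4: dist = v0:0,v1:24,v2:10,v3:24,v4:18
step 5: dist = v0:0,v1:24,v2:10,v3:24,v4:18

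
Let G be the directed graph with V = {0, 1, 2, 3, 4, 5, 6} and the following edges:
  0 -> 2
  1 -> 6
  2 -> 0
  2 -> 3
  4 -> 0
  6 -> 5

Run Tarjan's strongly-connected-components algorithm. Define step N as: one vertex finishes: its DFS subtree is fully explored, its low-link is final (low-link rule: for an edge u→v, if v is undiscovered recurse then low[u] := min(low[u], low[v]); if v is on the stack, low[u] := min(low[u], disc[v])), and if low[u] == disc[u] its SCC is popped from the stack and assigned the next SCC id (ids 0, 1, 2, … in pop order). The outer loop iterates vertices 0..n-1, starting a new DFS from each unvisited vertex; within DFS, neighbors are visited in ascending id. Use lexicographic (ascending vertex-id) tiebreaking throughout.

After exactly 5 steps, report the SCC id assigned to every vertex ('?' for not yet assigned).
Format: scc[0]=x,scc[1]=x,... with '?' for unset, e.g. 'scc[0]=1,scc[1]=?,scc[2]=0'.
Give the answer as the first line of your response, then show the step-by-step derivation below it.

scc[0]=1,scc[1]=?,scc[2]=1,scc[3]=0,scc[4]=?,scc[5]=2,scc[6]=3

step 1: low=(low[0]=0,low[1]=?,low[2]=0,low[3]=2,low[4]=?,low[5]=?,low[6]=?); scc=(scc[0]=?,scc[1]=?,scc[2]=?,scc[3]=0,scc[4]=?,scc[5]=?,scc[6]=?)
step 2: low=(low[0]=0,low[1]=?,low[2]=0,low[3]=2,low[4]=?,low[5]=?,low[6]=?); scc=(scc[0]=?,scc[1]=?,scc[2]=?,scc[3]=0,scc[4]=?,scc[5]=?,scc[6]=?)
step 3: low=(low[0]=0,low[1]=?,low[2]=0,low[3]=2,low[4]=?,low[5]=?,low[6]=?); scc=(scc[0]=1,scc[1]=?,scc[2]=1,scc[3]=0,scc[4]=?,scc[5]=?,scc[6]=?)
step 4: low=(low[0]=0,low[1]=3,low[2]=0,low[3]=2,low[4]=?,low[5]=5,low[6]=4); scc=(scc[0]=1,scc[1]=?,scc[2]=1,scc[3]=0,scc[4]=?,scc[5]=2,scc[6]=?)
step 5: low=(low[0]=0,low[1]=3,low[2]=0,low[3]=2,low[4]=?,low[5]=5,low[6]=4); scc=(scc[0]=1,scc[1]=?,scc[2]=1,scc[3]=0,scc[4]=?,scc[5]=2,scc[6]=3)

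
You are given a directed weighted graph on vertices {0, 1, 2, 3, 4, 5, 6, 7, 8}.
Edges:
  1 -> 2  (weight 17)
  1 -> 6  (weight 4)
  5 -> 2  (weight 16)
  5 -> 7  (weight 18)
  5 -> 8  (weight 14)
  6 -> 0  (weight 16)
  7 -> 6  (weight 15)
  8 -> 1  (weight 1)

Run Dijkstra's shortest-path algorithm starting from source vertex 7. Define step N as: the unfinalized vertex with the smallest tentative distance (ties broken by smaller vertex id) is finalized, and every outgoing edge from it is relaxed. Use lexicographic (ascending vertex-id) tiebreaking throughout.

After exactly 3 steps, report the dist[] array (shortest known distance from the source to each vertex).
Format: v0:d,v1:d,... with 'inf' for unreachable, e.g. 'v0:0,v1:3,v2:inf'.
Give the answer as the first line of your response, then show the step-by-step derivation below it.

v0:31,v1:inf,v2:inf,v3:inf,v4:inf,v5:inf,v6:15,v7:0,v8:inf

step 1: dist = v0:inf,v1:inf,v2:inf,v3:inf,v4:inf,v5:inf,v6:15,v7:0,v8:inf
step 2: dist = v0:31,v1:inf,v2:inf,v3:inf,v4:inf,v5:inf,v6:15,v7:0,v8:inf
step 3: dist = v0:31,v1:inf,v2:inf,v3:inf,v4:inf,v5:inf,v6:15,v7:0,v8:inf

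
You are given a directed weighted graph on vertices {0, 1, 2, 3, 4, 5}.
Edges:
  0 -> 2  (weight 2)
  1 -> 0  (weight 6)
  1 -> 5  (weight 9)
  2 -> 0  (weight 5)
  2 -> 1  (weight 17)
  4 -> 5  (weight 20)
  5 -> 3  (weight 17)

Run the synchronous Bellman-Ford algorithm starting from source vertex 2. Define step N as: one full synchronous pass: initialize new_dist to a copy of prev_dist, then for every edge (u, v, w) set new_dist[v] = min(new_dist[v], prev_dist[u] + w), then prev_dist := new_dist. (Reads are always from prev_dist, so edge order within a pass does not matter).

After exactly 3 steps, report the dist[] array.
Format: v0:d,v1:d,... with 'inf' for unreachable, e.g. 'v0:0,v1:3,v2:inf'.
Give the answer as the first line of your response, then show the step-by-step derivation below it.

v0:5,v1:17,v2:0,v3:43,v4:inf,v5:26

step 1: dist = v0:5,v1:17,v2:0,v3:inf,v4:inf,v5:inf
step 2: dist = v0:5,v1:17,v2:0,v3:inf,v4:inf,v5:26
step 3: dist = v0:5,v1:17,v2:0,v3:43,v4:inf,v5:26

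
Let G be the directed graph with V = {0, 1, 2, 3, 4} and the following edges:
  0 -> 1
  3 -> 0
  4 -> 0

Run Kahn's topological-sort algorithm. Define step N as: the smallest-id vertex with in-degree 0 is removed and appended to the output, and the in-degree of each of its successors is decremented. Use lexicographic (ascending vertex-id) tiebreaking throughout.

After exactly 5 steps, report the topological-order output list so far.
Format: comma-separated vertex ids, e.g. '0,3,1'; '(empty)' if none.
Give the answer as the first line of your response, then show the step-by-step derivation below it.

2,3,4,0,1

step 1: output 2; order=[2]; indeg=(2,1,0,0,0)
step 2: output 3; order=[2,3]; indeg=(1,1,0,0,0)
step 3: output 4; order=[2,3,4]; indeg=(0,1,0,0,0)
step 4: output 0; order=[2,3,4,0]; indeg=(0,0,0,0,0)
step 5: output 1; order=[2,3,4,0,1]; indeg=(0,0,0,0,0)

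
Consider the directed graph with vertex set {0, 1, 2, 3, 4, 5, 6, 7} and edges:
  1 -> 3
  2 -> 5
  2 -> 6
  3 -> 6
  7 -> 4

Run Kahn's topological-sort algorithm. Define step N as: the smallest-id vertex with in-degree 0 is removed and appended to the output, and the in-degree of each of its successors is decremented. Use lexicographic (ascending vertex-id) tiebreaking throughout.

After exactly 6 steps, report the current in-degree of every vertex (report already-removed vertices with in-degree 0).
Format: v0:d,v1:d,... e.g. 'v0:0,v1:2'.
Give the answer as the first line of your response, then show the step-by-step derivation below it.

v0:0,v1:0,v2:0,v3:0,v4:1,v5:0,v6:0,v7:0

step 1: output 0; order=[0]; indeg=(0,0,0,1,1,1,2,0)
step 2: output 1; order=[0,1]; indeg=(0,0,0,0,1,1,2,0)
step 3: output 2; order=[0,1,2]; indeg=(0,0,0,0,1,0,1,0)
step 4: output 3; order=[0,1,2,3]; indeg=(0,0,0,0,1,0,0,0)
step 5: output 5; order=[0,1,2,3,5]; indeg=(0,0,0,0,1,0,0,0)
step 6: output 6; order=[0,1,2,3,5,6]; indeg=(0,0,0,0,1,0,0,0)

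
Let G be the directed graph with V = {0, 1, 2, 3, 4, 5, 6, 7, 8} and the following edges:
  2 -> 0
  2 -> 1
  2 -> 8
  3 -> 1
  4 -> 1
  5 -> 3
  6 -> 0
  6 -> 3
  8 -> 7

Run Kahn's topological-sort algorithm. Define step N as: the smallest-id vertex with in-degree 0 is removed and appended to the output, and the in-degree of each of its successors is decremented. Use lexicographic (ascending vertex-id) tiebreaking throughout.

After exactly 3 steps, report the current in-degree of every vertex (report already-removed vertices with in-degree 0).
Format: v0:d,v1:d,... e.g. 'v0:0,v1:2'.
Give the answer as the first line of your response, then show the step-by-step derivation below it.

v0:1,v1:1,v2:0,v3:1,v4:0,v5:0,v6:0,v7:1,v8:0

step 1: output 2; order=[2]; indeg=(1,2,0,2,0,0,0,1,0)
step 2: output 4; order=[2,4]; indeg=(1,1,0,2,0,0,0,1,0)
step 3: output 5; order=[2,4,5]; indeg=(1,1,0,1,0,0,0,1,0)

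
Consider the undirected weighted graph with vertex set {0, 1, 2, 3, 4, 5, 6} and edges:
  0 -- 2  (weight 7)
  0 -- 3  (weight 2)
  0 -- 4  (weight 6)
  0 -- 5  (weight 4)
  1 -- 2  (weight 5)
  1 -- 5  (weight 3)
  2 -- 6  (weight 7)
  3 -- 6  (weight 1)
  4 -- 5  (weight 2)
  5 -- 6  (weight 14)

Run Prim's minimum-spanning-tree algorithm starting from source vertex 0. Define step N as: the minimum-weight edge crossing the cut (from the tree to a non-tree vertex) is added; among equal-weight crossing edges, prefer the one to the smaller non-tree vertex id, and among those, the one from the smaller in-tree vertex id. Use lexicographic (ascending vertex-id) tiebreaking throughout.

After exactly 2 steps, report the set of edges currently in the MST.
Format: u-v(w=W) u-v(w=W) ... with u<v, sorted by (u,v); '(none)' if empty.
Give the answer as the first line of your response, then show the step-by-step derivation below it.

0-3(w=2) 3-6(w=1)

step 1: add edge 0-3 (w=2); MST = {0-3(w=2)}
step 2: add edge 3-6 (w=1); MST = {0-3(w=2) 3-6(w=1)}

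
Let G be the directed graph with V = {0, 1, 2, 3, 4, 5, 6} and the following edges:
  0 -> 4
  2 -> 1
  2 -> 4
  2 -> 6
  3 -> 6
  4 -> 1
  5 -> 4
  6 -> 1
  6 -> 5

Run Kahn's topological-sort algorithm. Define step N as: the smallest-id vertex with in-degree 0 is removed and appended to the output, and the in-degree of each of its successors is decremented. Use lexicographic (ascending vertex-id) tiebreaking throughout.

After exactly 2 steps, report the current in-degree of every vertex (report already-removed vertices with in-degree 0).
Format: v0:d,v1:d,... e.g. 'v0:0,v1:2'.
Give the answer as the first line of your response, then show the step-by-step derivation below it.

v0:0,v1:2,v2:0,v3:0,v4:1,v5:1,v6:1

step 1: output 0; order=[0]; indeg=(0,3,0,0,2,1,2)
step 2: output 2; order=[0,2]; indeg=(0,2,0,0,1,1,1)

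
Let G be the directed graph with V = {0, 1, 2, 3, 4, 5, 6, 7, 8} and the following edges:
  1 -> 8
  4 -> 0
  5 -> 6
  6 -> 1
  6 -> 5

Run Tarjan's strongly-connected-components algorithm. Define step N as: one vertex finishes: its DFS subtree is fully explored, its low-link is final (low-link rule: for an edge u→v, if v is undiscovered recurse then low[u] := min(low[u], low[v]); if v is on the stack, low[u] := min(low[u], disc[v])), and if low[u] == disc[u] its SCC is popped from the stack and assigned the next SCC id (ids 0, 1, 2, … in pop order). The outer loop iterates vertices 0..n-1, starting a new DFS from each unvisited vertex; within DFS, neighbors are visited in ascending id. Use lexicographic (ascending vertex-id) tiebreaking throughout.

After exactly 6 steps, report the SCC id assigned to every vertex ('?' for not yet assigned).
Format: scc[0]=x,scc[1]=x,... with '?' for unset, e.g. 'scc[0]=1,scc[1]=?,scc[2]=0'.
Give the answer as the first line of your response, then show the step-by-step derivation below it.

scc[0]=0,scc[1]=2,scc[2]=3,scc[3]=4,scc[4]=5,scc[5]=?,scc[6]=?,scc[7]=?,scc[8]=1

step 1: low=(low[0]=0,low[1]=?,low[2]=?,low[3]=?,low[4]=?,low[5]=?,low[6]=?,low[7]=?,low[8]=?); scc=(scc[0]=0,scc[1]=?,scc[2]=?,scc[3]=?,scc[4]=?,scc[5]=?,scc[6]=?,scc[7]=?,scc[8]=?)
step 2: low=(low[0]=0,low[1]=1,low[2]=?,low[3]=?,low[4]=?,low[5]=?,low[6]=?,low[7]=?,low[8]=2); scc=(scc[0]=0,scc[1]=?,scc[2]=?,scc[3]=?,scc[4]=?,scc[5]=?,scc[6]=?,scc[7]=?,scc[8]=1)
step 3: low=(low[0]=0,low[1]=1,low[2]=?,low[3]=?,low[4]=?,low[5]=?,low[6]=?,low[7]=?,low[8]=2); scc=(scc[0]=0,scc[1]=2,scc[2]=?,scc[3]=?,scc[4]=?,scc[5]=?,scc[6]=?,scc[7]=?,scc[8]=1)
step 4: low=(low[0]=0,low[1]=1,low[2]=3,low[3]=?,low[4]=?,low[5]=?,low[6]=?,low[7]=?,low[8]=2); scc=(scc[0]=0,scc[1]=2,scc[2]=3,scc[3]=?,scc[4]=?,scc[5]=?,scc[6]=?,scc[7]=?,scc[8]=1)
step 5: low=(low[0]=0,low[1]=1,low[2]=3,low[3]=4,low[4]=?,low[5]=?,low[6]=?,low[7]=?,low[8]=2); scc=(scc[0]=0,scc[1]=2,scc[2]=3,scc[3]=4,scc[4]=?,scc[5]=?,scc[6]=?,scc[7]=?,scc[8]=1)
step 6: low=(low[0]=0,low[1]=1,low[2]=3,low[3]=4,low[4]=5,low[5]=?,low[6]=?,low[7]=?,low[8]=2); scc=(scc[0]=0,scc[1]=2,scc[2]=3,scc[3]=4,scc[4]=5,scc[5]=?,scc[6]=?,scc[7]=?,scc[8]=1)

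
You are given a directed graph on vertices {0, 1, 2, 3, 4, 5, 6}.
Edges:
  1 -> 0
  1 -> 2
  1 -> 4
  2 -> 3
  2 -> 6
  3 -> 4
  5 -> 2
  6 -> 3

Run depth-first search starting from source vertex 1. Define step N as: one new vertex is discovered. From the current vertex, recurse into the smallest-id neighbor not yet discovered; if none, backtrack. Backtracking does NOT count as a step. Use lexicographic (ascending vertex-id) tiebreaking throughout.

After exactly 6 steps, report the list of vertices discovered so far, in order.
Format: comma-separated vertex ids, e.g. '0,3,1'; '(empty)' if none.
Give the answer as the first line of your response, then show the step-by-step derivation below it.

1,0,2,3,4,6

step 1: discover 1; path=1; order=1
step 2: discover 0; path=1>0; order=1,0
step 3: discover 2; path=1>2; order=1,0,2
step 4: discover 3; path=1>2>3; order=1,0,2,3
step 5: discover 4; path=1>2>3>4; order=1,0,2,3,4
step 6: discover 6; path=1>2>6; order=1,0,2,3,4,6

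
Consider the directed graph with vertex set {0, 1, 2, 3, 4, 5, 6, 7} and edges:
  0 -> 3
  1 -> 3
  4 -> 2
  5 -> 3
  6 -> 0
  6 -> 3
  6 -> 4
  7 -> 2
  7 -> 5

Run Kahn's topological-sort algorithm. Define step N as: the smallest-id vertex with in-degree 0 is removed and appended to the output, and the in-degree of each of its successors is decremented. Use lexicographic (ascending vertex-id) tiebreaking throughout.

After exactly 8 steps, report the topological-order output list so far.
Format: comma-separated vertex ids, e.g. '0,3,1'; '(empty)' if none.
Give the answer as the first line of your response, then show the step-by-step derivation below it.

1,6,0,4,7,2,5,3

step 1: output 1; order=[1]; indeg=(1,0,2,3,1,1,0,0)
step 2: output 6; order=[1,6]; indeg=(0,0,2,2,0,1,0,0)
step 3: output 0; order=[1,6,0]; indeg=(0,0,2,1,0,1,0,0)
step 4: output 4; order=[1,6,0,4]; indeg=(0,0,1,1,0,1,0,0)
step 5: output 7; order=[1,6,0,4,7]; indeg=(0,0,0,1,0,0,0,0)
step 6: output 2; order=[1,6,0,4,7,2]; indeg=(0,0,0,1,0,0,0,0)
step 7: output 5; order=[1,6,0,4,7,2,5]; indeg=(0,0,0,0,0,0,0,0)
step 8: output 3; order=[1,6,0,4,7,2,5,3]; indeg=(0,0,0,0,0,0,0,0)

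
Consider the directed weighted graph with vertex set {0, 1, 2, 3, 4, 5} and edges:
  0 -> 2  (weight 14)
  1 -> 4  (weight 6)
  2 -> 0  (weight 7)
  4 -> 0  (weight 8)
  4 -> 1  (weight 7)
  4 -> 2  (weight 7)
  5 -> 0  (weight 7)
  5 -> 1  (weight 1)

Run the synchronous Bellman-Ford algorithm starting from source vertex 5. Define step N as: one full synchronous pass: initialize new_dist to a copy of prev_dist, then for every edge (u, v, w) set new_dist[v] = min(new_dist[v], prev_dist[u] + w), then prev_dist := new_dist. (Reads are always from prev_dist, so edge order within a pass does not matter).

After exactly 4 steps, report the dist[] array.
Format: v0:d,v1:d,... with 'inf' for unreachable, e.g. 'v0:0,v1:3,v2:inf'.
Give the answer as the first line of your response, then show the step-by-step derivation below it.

v0:7,v1:1,v2:14,v3:inf,v4:7,v5:0

step 1: dist = v0:7,v1:1,v2:inf,v3:inf,v4:inf,v5:0
step 2: dist = v0:7,v1:1,v2:21,v3:inf,v4:7,v5:0
step 3: dist = v0:7,v1:1,v2:14,v3:inf,v4:7,v5:0
step 4: dist = v0:7,v1:1,v2:14,v3:inf,v4:7,v5:0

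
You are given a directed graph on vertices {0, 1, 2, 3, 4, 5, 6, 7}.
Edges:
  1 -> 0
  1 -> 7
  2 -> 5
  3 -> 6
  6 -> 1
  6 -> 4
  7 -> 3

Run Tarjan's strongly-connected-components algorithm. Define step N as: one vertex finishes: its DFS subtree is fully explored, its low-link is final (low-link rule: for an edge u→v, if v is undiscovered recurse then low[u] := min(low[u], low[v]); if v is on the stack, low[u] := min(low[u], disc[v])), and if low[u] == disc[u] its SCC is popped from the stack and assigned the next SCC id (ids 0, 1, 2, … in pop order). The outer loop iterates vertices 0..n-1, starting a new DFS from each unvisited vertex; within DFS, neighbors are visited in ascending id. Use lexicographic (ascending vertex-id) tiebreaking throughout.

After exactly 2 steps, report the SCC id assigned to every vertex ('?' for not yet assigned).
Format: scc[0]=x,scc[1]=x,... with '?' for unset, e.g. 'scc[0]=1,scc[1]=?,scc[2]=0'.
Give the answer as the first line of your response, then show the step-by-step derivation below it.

scc[0]=0,scc[1]=?,scc[2]=?,scc[3]=?,scc[4]=1,scc[5]=?,scc[6]=?,scc[7]=?

step 1: low=(low[0]=0,low[1]=?,low[2]=?,low[3]=?,low[4]=?,low[5]=?,low[6]=?,low[7]=?); scc=(scc[0]=0,scc[1]=?,scc[2]=?,scc[3]=?,scc[4]=?,scc[5]=?,scc[6]=?,scc[7]=?)
step 2: low=(low[0]=0,low[1]=1,low[2]=?,low[3]=3,low[4]=5,low[5]=?,low[6]=1,low[7]=2); scc=(scc[0]=0,scc[1]=?,scc[2]=?,scc[3]=?,scc[4]=1,scc[5]=?,scc[6]=?,scc[7]=?)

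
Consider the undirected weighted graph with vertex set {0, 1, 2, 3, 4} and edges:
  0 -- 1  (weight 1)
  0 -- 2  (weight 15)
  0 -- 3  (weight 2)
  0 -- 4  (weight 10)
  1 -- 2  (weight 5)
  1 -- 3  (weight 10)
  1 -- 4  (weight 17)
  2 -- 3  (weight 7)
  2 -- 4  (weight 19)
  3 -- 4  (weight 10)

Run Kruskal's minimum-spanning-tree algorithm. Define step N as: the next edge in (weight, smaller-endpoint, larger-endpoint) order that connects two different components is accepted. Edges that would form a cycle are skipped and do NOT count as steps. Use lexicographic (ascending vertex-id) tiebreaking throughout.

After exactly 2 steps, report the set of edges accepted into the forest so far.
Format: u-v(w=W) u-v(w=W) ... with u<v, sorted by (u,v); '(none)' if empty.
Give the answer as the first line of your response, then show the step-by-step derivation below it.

0-1(w=1) 0-3(w=2)

step 1: add edge 0-1 (w=1); MST = {0-1(w=1)}
step 2: add edge 0-3 (w=2); MST = {0-1(w=1) 0-3(w=2)}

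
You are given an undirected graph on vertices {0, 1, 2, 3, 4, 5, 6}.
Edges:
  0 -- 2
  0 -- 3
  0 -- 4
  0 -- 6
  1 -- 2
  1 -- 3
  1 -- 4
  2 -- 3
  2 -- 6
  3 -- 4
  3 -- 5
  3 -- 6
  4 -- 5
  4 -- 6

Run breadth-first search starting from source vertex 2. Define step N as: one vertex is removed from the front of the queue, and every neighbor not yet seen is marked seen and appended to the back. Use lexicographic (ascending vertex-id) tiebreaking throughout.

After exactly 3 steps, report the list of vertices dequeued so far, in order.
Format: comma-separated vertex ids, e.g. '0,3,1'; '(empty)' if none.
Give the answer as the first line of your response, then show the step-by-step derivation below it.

2,0,1

step 1: dequeue 2; queue=[0,1,3,6]; order=2
step 2: dequeue 0; queue=[1,3,6,4]; order=2,0
step 3: dequeue 1; queue=[3,6,4]; order=2,0,1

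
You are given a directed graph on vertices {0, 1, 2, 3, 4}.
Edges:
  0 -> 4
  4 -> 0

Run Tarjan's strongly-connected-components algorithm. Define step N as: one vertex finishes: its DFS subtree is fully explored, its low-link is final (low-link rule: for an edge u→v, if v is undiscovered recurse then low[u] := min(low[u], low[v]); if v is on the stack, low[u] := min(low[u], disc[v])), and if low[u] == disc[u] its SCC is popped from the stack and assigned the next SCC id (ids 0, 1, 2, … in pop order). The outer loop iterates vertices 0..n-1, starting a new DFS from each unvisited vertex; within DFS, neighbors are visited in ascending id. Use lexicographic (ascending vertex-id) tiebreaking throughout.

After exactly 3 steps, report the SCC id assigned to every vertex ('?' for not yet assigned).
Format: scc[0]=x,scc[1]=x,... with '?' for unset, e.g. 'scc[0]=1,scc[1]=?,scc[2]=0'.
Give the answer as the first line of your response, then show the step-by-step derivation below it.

scc[0]=0,scc[1]=1,scc[2]=?,scc[3]=?,scc[4]=0

step 1: low=(low[0]=0,low[1]=?,low[2]=?,low[3]=?,low[4]=0); scc=(scc[0]=?,scc[1]=?,scc[2]=?,scc[3]=?,scc[4]=?)
step 2: low=(low[0]=0,low[1]=?,low[2]=?,low[3]=?,low[4]=0); scc=(scc[0]=0,scc[1]=?,scc[2]=?,scc[3]=?,scc[4]=0)
step 3: low=(low[0]=0,low[1]=2,low[2]=?,low[3]=?,low[4]=0); scc=(scc[0]=0,scc[1]=1,scc[2]=?,scc[3]=?,scc[4]=0)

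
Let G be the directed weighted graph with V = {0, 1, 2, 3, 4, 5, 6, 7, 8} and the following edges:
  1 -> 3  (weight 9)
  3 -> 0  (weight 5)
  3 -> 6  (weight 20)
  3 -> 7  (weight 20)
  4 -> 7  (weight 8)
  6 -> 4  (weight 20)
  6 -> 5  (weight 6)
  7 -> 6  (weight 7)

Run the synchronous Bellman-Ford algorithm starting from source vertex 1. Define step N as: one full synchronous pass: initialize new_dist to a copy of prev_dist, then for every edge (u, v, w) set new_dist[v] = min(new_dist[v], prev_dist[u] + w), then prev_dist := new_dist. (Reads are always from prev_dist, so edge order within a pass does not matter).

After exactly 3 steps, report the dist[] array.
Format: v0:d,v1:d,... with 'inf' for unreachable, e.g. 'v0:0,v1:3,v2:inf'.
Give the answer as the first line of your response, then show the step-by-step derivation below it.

v0:14,v1:0,v2:inf,v3:9,v4:49,v5:35,v6:29,v7:29,v8:inf

step 1: dist = v0:inf,v1:0,v2:inf,v3:9,v4:inf,v5:inf,v6:inf,v7:inf,v8:inf
step 2: dist = v0:14,v1:0,v2:inf,v3:9,v4:inf,v5:inf,v6:29,v7:29,v8:inf
step 3: dist = v0:14,v1:0,v2:inf,v3:9,v4:49,v5:35,v6:29,v7:29,v8:inf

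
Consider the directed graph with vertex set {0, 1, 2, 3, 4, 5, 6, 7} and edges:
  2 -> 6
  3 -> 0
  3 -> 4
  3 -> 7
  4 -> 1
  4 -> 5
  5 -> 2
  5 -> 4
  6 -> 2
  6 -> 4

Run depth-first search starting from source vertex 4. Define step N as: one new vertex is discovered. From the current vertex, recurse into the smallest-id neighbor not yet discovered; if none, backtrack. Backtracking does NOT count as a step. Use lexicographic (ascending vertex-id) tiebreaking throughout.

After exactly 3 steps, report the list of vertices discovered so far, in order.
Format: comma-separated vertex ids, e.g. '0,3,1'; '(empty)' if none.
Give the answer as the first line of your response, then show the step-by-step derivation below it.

4,1,5

step 1: discover 4; path=4; order=4
step 2: discover 1; path=4>1; order=4,1
step 3: discover 5; path=4>5; order=4,1,5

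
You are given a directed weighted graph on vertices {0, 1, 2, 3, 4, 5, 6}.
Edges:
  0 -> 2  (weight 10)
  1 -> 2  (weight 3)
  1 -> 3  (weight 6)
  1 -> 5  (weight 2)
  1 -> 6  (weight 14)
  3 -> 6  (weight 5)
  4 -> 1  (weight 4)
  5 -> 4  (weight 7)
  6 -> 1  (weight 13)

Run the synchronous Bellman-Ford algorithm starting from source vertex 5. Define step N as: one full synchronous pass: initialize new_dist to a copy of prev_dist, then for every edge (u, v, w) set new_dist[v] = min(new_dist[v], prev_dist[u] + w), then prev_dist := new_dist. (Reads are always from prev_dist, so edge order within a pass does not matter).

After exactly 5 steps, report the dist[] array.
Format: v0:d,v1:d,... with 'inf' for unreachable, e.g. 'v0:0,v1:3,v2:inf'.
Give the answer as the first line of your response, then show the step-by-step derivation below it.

v0:inf,v1:11,v2:14,v3:17,v4:7,v5:0,v6:22

step 1: dist = v0:inf,v1:inf,v2:inf,v3:inf,v4:7,v5:0,v6:inf
step 2: dist = v0:inf,v1:11,v2:inf,v3:inf,v4:7,v5:0,v6:inf
step 3: dist = v0:inf,v1:11,v2:14,v3:17,v4:7,v5:0,v6:25
step 4: dist = v0:inf,v1:11,v2:14,v3:17,v4:7,v5:0,v6:22
step 5: dist = v0:inf,v1:11,v2:14,v3:17,v4:7,v5:0,v6:22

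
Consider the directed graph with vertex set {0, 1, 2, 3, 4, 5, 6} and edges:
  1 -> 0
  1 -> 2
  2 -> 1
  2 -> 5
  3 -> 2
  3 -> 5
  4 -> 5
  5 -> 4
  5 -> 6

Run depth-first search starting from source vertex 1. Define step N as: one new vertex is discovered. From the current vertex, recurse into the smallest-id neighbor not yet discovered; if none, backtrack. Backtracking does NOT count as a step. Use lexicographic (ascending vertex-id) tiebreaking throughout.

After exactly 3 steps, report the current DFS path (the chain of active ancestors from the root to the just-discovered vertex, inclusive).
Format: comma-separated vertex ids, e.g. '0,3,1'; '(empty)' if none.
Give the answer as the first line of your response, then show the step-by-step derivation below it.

1,2

step 1: discover 1; path=1; order=1
step 2: discover 0; path=1>0; order=1,0
step 3: discover 2; path=1>2; order=1,0,2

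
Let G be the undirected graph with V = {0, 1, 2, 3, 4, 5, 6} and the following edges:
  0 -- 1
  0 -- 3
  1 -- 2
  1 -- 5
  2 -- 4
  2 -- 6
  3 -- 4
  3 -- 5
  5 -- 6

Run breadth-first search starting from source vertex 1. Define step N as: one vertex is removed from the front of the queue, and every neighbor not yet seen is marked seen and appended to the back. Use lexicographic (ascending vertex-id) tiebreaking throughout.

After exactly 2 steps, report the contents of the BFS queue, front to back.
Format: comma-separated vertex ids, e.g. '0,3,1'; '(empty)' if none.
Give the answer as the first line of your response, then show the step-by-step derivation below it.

2,5,3

step 1: dequeue 1; queue=[0,2,5]; order=1
step 2: dequeue 0; queue=[2,5,3]; order=1,0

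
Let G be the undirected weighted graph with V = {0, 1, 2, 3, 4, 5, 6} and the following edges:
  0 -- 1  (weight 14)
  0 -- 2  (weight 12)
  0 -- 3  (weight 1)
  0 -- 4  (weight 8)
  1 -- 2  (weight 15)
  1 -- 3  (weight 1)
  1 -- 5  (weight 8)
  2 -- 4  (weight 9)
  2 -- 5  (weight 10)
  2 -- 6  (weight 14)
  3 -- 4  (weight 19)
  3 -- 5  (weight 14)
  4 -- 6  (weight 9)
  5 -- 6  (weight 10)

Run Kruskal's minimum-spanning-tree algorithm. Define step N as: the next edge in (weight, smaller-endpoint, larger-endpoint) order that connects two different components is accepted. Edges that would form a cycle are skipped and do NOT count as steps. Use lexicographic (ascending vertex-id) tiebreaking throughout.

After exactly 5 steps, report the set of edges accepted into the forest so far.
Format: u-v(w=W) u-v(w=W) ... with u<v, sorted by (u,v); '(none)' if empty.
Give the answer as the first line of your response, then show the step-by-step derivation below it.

0-3(w=1) 0-4(w=8) 1-3(w=1) 1-5(w=8) 2-4(w=9)

step 1: add edge 0-3 (w=1); MST = {0-3(w=1)}
step 2: add edge 1-3 (w=1); MST = {0-3(w=1) 1-3(w=1)}
step 3: add edge 0-4 (w=8); MST = {0-3(w=1) 0-4(w=8) 1-3(w=1)}
step 4: add edge 1-5 (w=8); MST = {0-3(w=1) 0-4(w=8) 1-3(w=1) 1-5(w=8)}
step 5: add edge 2-4 (w=9); MST = {0-3(w=1) 0-4(w=8) 1-3(w=1) 1-5(w=8) 2-4(w=9)}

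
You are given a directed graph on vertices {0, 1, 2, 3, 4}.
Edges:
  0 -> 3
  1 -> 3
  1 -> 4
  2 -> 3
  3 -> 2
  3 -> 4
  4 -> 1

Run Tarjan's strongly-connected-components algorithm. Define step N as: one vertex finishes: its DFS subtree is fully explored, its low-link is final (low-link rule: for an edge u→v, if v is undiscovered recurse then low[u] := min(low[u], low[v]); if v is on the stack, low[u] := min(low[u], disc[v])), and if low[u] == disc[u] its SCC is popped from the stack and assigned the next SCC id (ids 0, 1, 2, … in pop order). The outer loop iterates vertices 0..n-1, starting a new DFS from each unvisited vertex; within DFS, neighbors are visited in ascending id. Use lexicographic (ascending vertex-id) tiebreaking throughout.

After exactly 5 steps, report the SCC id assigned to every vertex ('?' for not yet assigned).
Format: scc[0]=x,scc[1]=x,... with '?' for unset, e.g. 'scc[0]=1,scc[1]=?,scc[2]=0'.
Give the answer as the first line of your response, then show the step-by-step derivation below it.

scc[0]=1,scc[1]=0,scc[2]=0,scc[3]=0,scc[4]=0

step 1: low=(low[0]=0,low[1]=?,low[2]=1,low[3]=1,low[4]=?); scc=(scc[0]=?,scc[1]=?,scc[2]=?,scc[3]=?,scc[4]=?)
step 2: low=(low[0]=0,low[1]=1,low[2]=1,low[3]=1,low[4]=3); scc=(scc[0]=?,scc[1]=?,scc[2]=?,scc[3]=?,scc[4]=?)
step 3: low=(low[0]=0,low[1]=1,low[2]=1,low[3]=1,low[4]=1); scc=(scc[0]=?,scc[1]=?,scc[2]=?,scc[3]=?,scc[4]=?)
step 4: low=(low[0]=0,low[1]=1,low[2]=1,low[3]=1,low[4]=1); scc=(scc[0]=?,scc[1]=0,scc[2]=0,scc[3]=0,scc[4]=0)
step 5: low=(low[0]=0,low[1]=1,low[2]=1,low[3]=1,low[4]=1); scc=(scc[0]=1,scc[1]=0,scc[2]=0,scc[3]=0,scc[4]=0)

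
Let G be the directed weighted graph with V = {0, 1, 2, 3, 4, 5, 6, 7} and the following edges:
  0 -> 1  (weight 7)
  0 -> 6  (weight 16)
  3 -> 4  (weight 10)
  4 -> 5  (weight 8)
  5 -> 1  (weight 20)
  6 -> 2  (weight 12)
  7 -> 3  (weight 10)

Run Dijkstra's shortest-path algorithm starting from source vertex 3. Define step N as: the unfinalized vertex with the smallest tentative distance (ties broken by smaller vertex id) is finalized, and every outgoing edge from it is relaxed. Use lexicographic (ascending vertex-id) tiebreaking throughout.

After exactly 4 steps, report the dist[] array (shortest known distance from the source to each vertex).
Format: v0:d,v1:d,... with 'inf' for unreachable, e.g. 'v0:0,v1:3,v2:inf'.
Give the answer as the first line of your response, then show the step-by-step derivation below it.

v0:inf,v1:38,v2:inf,v3:0,v4:10,v5:18,v6:inf,v7:inf

step 1: dist = v0:inf,v1:inf,v2:inf,v3:0,v4:10,v5:inf,v6:inf,v7:inf
step 2: dist = v0:inf,v1:inf,v2:inf,v3:0,v4:10,v5:18,v6:inf,v7:inf
step 3: dist = v0:inf,v1:38,v2:inf,v3:0,v4:10,v5:18,v6:inf,v7:inf
step 4: dist = v0:inf,v1:38,v2:inf,v3:0,v4:10,v5:18,v6:inf,v7:inf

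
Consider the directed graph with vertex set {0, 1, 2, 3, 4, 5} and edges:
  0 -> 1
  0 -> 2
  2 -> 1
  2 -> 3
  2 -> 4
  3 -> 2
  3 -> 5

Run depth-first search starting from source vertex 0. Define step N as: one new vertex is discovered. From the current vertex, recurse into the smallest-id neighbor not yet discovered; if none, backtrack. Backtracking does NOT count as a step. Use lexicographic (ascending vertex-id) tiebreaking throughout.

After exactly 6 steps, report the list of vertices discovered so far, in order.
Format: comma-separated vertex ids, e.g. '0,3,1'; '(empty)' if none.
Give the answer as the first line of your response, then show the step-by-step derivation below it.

0,1,2,3,5,4

step 1: discover 0; path=0; order=0
step 2: discover 1; path=0>1; order=0,1
step 3: discover 2; path=0>2; order=0,1,2
step 4: discover 3; path=0>2>3; order=0,1,2,3
step 5: discover 5; path=0>2>3>5; order=0,1,2,3,5
step 6: discover 4; path=0>2>4; order=0,1,2,3,5,4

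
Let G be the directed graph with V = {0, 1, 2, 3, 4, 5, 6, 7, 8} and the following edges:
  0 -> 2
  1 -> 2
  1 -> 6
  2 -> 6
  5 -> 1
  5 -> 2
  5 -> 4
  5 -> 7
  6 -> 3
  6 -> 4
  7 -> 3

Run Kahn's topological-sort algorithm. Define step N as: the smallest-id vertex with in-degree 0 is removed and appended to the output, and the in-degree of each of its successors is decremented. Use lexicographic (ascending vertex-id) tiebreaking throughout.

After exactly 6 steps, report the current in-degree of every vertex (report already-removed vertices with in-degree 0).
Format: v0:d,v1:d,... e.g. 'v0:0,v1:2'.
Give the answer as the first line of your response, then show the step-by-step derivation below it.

v0:0,v1:0,v2:0,v3:1,v4:0,v5:0,v6:0,v7:0,v8:0

step 1: output 0; order=[0]; indeg=(0,1,2,2,2,0,2,1,0)
step 2: output 5; order=[0,5]; indeg=(0,0,1,2,1,0,2,0,0)
step 3: output 1; order=[0,5,1]; indeg=(0,0,0,2,1,0,1,0,0)
step 4: output 2; order=[0,5,1,2]; indeg=(0,0,0,2,1,0,0,0,0)
step 5: output 6; order=[0,5,1,2,6]; indeg=(0,0,0,1,0,0,0,0,0)
step 6: output 4; order=[0,5,1,2,6,4]; indeg=(0,0,0,1,0,0,0,0,0)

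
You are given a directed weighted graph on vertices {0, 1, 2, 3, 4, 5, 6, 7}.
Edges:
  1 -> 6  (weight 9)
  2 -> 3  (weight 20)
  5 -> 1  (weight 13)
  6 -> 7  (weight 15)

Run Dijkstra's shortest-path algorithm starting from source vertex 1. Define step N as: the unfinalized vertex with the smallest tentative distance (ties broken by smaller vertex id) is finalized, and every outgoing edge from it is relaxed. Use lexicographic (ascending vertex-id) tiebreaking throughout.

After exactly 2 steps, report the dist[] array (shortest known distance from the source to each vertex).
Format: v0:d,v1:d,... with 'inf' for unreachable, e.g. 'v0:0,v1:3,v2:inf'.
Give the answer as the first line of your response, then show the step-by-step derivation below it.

v0:inf,v1:0,v2:inf,v3:inf,v4:inf,v5:inf,v6:9,v7:24

step 1: dist = v0:inf,v1:0,v2:inf,v3:inf,v4:inf,v5:inf,v6:9,v7:inf
step 2: dist = v0:inf,v1:0,v2:inf,v3:inf,v4:inf,v5:inf,v6:9,v7:24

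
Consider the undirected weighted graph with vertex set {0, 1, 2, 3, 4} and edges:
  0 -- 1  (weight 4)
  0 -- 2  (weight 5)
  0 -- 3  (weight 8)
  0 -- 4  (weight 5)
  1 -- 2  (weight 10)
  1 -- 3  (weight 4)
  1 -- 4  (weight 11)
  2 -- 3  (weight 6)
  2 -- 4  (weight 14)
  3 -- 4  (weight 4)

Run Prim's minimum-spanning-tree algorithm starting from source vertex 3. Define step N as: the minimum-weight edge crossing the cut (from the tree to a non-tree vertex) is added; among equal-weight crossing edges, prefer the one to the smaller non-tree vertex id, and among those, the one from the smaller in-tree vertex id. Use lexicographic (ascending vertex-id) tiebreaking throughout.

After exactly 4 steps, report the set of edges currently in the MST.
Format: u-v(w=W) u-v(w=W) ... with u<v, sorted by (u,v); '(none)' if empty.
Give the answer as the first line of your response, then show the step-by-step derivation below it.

0-1(w=4) 0-2(w=5) 1-3(w=4) 3-4(w=4)

step 1: add edge 1-3 (w=4); MST = {1-3(w=4)}
step 2: add edge 0-1 (w=4); MST = {0-1(w=4) 1-3(w=4)}
step 3: add edge 3-4 (w=4); MST = {0-1(w=4) 1-3(w=4) 3-4(w=4)}
step 4: add edge 0-2 (w=5); MST = {0-1(w=4) 0-2(w=5) 1-3(w=4) 3-4(w=4)}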